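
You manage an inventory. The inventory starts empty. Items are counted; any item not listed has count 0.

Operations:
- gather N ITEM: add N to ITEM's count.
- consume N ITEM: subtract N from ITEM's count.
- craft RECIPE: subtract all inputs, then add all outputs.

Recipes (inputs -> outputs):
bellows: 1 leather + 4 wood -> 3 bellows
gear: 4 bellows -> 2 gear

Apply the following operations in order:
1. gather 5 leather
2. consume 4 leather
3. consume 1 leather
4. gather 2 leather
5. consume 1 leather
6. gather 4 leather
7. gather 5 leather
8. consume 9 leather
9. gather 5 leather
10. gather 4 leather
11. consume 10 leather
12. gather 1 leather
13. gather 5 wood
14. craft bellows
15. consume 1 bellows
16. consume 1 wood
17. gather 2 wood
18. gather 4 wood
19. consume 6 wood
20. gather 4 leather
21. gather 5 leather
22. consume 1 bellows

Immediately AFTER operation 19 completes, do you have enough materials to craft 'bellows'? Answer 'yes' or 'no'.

After 1 (gather 5 leather): leather=5
After 2 (consume 4 leather): leather=1
After 3 (consume 1 leather): (empty)
After 4 (gather 2 leather): leather=2
After 5 (consume 1 leather): leather=1
After 6 (gather 4 leather): leather=5
After 7 (gather 5 leather): leather=10
After 8 (consume 9 leather): leather=1
After 9 (gather 5 leather): leather=6
After 10 (gather 4 leather): leather=10
After 11 (consume 10 leather): (empty)
After 12 (gather 1 leather): leather=1
After 13 (gather 5 wood): leather=1 wood=5
After 14 (craft bellows): bellows=3 wood=1
After 15 (consume 1 bellows): bellows=2 wood=1
After 16 (consume 1 wood): bellows=2
After 17 (gather 2 wood): bellows=2 wood=2
After 18 (gather 4 wood): bellows=2 wood=6
After 19 (consume 6 wood): bellows=2

Answer: no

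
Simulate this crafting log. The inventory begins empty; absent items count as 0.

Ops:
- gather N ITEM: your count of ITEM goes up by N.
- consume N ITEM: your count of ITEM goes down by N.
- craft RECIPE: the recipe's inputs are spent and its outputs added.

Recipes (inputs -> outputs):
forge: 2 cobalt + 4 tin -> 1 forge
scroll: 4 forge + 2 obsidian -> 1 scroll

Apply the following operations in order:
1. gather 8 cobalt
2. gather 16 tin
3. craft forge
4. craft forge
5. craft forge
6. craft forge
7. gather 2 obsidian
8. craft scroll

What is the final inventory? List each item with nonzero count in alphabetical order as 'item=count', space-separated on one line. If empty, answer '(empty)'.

Answer: scroll=1

Derivation:
After 1 (gather 8 cobalt): cobalt=8
After 2 (gather 16 tin): cobalt=8 tin=16
After 3 (craft forge): cobalt=6 forge=1 tin=12
After 4 (craft forge): cobalt=4 forge=2 tin=8
After 5 (craft forge): cobalt=2 forge=3 tin=4
After 6 (craft forge): forge=4
After 7 (gather 2 obsidian): forge=4 obsidian=2
After 8 (craft scroll): scroll=1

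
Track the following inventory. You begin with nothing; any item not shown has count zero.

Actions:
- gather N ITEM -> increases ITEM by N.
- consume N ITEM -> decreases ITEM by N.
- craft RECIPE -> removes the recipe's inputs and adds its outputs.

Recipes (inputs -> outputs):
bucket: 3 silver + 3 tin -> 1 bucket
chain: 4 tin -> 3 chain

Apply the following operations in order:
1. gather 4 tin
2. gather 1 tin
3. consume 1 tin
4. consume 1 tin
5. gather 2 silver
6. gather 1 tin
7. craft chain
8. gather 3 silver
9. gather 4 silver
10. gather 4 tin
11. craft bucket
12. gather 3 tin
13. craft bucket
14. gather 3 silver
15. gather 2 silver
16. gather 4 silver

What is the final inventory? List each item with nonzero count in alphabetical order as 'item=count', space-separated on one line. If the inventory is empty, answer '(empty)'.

Answer: bucket=2 chain=3 silver=12 tin=1

Derivation:
After 1 (gather 4 tin): tin=4
After 2 (gather 1 tin): tin=5
After 3 (consume 1 tin): tin=4
After 4 (consume 1 tin): tin=3
After 5 (gather 2 silver): silver=2 tin=3
After 6 (gather 1 tin): silver=2 tin=4
After 7 (craft chain): chain=3 silver=2
After 8 (gather 3 silver): chain=3 silver=5
After 9 (gather 4 silver): chain=3 silver=9
After 10 (gather 4 tin): chain=3 silver=9 tin=4
After 11 (craft bucket): bucket=1 chain=3 silver=6 tin=1
After 12 (gather 3 tin): bucket=1 chain=3 silver=6 tin=4
After 13 (craft bucket): bucket=2 chain=3 silver=3 tin=1
After 14 (gather 3 silver): bucket=2 chain=3 silver=6 tin=1
After 15 (gather 2 silver): bucket=2 chain=3 silver=8 tin=1
After 16 (gather 4 silver): bucket=2 chain=3 silver=12 tin=1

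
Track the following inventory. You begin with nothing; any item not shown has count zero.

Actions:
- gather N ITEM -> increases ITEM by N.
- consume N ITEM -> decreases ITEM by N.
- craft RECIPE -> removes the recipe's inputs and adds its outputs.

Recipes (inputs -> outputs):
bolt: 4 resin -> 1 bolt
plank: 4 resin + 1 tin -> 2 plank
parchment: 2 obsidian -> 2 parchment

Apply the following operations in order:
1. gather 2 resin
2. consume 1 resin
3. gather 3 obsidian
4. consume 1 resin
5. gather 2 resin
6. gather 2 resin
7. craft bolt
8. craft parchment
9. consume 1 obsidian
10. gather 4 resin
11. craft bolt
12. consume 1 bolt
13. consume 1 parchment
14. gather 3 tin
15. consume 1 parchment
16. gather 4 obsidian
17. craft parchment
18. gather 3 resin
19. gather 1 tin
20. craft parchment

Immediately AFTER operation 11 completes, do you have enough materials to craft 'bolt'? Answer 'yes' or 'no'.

Answer: no

Derivation:
After 1 (gather 2 resin): resin=2
After 2 (consume 1 resin): resin=1
After 3 (gather 3 obsidian): obsidian=3 resin=1
After 4 (consume 1 resin): obsidian=3
After 5 (gather 2 resin): obsidian=3 resin=2
After 6 (gather 2 resin): obsidian=3 resin=4
After 7 (craft bolt): bolt=1 obsidian=3
After 8 (craft parchment): bolt=1 obsidian=1 parchment=2
After 9 (consume 1 obsidian): bolt=1 parchment=2
After 10 (gather 4 resin): bolt=1 parchment=2 resin=4
After 11 (craft bolt): bolt=2 parchment=2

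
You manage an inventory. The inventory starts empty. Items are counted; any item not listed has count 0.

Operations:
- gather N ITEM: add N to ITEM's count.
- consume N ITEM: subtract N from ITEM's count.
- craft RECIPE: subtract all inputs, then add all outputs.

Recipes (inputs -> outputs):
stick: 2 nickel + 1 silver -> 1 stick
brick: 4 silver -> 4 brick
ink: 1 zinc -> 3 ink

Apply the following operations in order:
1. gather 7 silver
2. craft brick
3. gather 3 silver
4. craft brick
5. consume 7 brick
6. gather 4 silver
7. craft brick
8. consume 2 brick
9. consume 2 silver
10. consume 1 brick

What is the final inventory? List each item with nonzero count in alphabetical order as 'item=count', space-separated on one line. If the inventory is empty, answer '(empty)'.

Answer: brick=2

Derivation:
After 1 (gather 7 silver): silver=7
After 2 (craft brick): brick=4 silver=3
After 3 (gather 3 silver): brick=4 silver=6
After 4 (craft brick): brick=8 silver=2
After 5 (consume 7 brick): brick=1 silver=2
After 6 (gather 4 silver): brick=1 silver=6
After 7 (craft brick): brick=5 silver=2
After 8 (consume 2 brick): brick=3 silver=2
After 9 (consume 2 silver): brick=3
After 10 (consume 1 brick): brick=2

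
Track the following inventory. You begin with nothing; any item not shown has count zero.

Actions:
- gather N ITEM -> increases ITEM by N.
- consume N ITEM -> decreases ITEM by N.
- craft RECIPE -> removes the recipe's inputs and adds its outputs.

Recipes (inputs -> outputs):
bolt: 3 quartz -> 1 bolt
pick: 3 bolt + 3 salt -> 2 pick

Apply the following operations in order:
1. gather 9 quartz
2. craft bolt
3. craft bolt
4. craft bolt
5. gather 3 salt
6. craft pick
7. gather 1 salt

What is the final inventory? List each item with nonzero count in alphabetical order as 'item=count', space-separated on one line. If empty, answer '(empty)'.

Answer: pick=2 salt=1

Derivation:
After 1 (gather 9 quartz): quartz=9
After 2 (craft bolt): bolt=1 quartz=6
After 3 (craft bolt): bolt=2 quartz=3
After 4 (craft bolt): bolt=3
After 5 (gather 3 salt): bolt=3 salt=3
After 6 (craft pick): pick=2
After 7 (gather 1 salt): pick=2 salt=1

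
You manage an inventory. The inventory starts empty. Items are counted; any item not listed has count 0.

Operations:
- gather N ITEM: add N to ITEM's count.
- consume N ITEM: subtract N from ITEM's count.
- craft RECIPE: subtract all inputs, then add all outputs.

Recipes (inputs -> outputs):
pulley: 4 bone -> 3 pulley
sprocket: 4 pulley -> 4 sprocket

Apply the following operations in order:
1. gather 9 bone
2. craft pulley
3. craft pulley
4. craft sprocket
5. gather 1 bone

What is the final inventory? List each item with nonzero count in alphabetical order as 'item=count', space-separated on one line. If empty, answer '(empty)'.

After 1 (gather 9 bone): bone=9
After 2 (craft pulley): bone=5 pulley=3
After 3 (craft pulley): bone=1 pulley=6
After 4 (craft sprocket): bone=1 pulley=2 sprocket=4
After 5 (gather 1 bone): bone=2 pulley=2 sprocket=4

Answer: bone=2 pulley=2 sprocket=4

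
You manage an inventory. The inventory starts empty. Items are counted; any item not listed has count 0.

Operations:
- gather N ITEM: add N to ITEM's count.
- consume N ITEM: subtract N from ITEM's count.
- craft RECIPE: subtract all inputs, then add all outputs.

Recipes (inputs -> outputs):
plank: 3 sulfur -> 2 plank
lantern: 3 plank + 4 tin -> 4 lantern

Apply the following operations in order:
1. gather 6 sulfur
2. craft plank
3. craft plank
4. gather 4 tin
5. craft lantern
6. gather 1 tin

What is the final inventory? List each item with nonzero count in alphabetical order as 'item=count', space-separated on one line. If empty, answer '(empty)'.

Answer: lantern=4 plank=1 tin=1

Derivation:
After 1 (gather 6 sulfur): sulfur=6
After 2 (craft plank): plank=2 sulfur=3
After 3 (craft plank): plank=4
After 4 (gather 4 tin): plank=4 tin=4
After 5 (craft lantern): lantern=4 plank=1
After 6 (gather 1 tin): lantern=4 plank=1 tin=1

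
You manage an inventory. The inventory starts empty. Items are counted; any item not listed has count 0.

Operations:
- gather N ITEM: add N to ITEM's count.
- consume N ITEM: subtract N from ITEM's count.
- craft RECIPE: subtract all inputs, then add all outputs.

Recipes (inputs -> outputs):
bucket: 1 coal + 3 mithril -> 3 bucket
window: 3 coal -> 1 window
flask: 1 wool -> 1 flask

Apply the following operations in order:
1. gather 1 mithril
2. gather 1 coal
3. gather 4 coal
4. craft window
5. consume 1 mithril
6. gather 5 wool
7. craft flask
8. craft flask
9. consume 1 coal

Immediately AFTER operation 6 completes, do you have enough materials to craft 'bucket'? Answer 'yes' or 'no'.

After 1 (gather 1 mithril): mithril=1
After 2 (gather 1 coal): coal=1 mithril=1
After 3 (gather 4 coal): coal=5 mithril=1
After 4 (craft window): coal=2 mithril=1 window=1
After 5 (consume 1 mithril): coal=2 window=1
After 6 (gather 5 wool): coal=2 window=1 wool=5

Answer: no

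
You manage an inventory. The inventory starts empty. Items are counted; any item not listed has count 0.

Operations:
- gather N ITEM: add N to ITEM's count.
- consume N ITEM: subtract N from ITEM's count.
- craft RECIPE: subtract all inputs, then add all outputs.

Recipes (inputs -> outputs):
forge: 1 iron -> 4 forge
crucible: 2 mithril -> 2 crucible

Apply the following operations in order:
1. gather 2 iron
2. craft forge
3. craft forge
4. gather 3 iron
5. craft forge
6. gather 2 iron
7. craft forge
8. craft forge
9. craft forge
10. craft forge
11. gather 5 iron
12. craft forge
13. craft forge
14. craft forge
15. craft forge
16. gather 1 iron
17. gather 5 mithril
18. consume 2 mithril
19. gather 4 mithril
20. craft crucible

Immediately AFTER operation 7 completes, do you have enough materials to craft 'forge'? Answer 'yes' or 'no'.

Answer: yes

Derivation:
After 1 (gather 2 iron): iron=2
After 2 (craft forge): forge=4 iron=1
After 3 (craft forge): forge=8
After 4 (gather 3 iron): forge=8 iron=3
After 5 (craft forge): forge=12 iron=2
After 6 (gather 2 iron): forge=12 iron=4
After 7 (craft forge): forge=16 iron=3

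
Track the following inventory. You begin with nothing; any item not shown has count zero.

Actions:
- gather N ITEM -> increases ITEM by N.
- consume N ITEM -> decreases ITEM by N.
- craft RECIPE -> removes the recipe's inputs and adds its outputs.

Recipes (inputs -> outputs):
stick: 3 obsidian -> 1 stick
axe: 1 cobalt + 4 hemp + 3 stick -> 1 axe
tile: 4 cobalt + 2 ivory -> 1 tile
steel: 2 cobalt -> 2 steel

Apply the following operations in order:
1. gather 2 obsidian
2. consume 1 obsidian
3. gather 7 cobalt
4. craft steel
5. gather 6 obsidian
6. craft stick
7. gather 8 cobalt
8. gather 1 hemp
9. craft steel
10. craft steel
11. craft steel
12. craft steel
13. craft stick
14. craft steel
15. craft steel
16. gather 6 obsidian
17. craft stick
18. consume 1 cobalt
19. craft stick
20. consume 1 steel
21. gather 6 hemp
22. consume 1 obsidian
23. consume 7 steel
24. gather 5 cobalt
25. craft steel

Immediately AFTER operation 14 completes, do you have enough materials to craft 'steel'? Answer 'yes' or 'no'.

After 1 (gather 2 obsidian): obsidian=2
After 2 (consume 1 obsidian): obsidian=1
After 3 (gather 7 cobalt): cobalt=7 obsidian=1
After 4 (craft steel): cobalt=5 obsidian=1 steel=2
After 5 (gather 6 obsidian): cobalt=5 obsidian=7 steel=2
After 6 (craft stick): cobalt=5 obsidian=4 steel=2 stick=1
After 7 (gather 8 cobalt): cobalt=13 obsidian=4 steel=2 stick=1
After 8 (gather 1 hemp): cobalt=13 hemp=1 obsidian=4 steel=2 stick=1
After 9 (craft steel): cobalt=11 hemp=1 obsidian=4 steel=4 stick=1
After 10 (craft steel): cobalt=9 hemp=1 obsidian=4 steel=6 stick=1
After 11 (craft steel): cobalt=7 hemp=1 obsidian=4 steel=8 stick=1
After 12 (craft steel): cobalt=5 hemp=1 obsidian=4 steel=10 stick=1
After 13 (craft stick): cobalt=5 hemp=1 obsidian=1 steel=10 stick=2
After 14 (craft steel): cobalt=3 hemp=1 obsidian=1 steel=12 stick=2

Answer: yes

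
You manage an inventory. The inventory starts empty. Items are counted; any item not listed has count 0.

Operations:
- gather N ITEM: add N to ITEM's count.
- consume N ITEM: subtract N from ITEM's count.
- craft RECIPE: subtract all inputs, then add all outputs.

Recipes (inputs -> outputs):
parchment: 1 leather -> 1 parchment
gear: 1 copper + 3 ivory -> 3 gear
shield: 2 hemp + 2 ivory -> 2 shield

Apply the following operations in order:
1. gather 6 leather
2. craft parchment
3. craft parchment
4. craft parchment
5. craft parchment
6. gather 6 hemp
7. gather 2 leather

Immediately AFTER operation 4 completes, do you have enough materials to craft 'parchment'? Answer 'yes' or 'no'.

After 1 (gather 6 leather): leather=6
After 2 (craft parchment): leather=5 parchment=1
After 3 (craft parchment): leather=4 parchment=2
After 4 (craft parchment): leather=3 parchment=3

Answer: yes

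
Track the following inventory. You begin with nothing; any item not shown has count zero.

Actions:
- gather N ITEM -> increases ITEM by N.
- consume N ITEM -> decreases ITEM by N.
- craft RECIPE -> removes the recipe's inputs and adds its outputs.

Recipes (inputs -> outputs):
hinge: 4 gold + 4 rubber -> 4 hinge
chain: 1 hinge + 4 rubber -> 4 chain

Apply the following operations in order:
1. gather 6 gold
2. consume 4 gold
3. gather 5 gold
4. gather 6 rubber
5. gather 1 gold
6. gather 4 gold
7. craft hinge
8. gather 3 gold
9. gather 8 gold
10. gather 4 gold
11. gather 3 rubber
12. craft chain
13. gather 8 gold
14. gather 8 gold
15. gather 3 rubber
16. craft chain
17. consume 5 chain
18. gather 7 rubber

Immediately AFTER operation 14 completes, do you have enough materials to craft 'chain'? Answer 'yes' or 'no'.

Answer: no

Derivation:
After 1 (gather 6 gold): gold=6
After 2 (consume 4 gold): gold=2
After 3 (gather 5 gold): gold=7
After 4 (gather 6 rubber): gold=7 rubber=6
After 5 (gather 1 gold): gold=8 rubber=6
After 6 (gather 4 gold): gold=12 rubber=6
After 7 (craft hinge): gold=8 hinge=4 rubber=2
After 8 (gather 3 gold): gold=11 hinge=4 rubber=2
After 9 (gather 8 gold): gold=19 hinge=4 rubber=2
After 10 (gather 4 gold): gold=23 hinge=4 rubber=2
After 11 (gather 3 rubber): gold=23 hinge=4 rubber=5
After 12 (craft chain): chain=4 gold=23 hinge=3 rubber=1
After 13 (gather 8 gold): chain=4 gold=31 hinge=3 rubber=1
After 14 (gather 8 gold): chain=4 gold=39 hinge=3 rubber=1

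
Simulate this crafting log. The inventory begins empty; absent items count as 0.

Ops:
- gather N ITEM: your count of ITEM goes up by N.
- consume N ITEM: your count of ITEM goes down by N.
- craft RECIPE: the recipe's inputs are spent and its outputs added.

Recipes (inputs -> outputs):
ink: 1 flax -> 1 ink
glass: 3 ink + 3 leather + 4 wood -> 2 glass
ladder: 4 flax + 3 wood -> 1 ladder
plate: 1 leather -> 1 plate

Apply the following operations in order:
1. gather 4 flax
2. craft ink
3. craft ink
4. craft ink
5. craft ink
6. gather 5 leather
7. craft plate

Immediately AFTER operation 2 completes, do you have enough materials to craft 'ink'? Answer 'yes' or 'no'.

Answer: yes

Derivation:
After 1 (gather 4 flax): flax=4
After 2 (craft ink): flax=3 ink=1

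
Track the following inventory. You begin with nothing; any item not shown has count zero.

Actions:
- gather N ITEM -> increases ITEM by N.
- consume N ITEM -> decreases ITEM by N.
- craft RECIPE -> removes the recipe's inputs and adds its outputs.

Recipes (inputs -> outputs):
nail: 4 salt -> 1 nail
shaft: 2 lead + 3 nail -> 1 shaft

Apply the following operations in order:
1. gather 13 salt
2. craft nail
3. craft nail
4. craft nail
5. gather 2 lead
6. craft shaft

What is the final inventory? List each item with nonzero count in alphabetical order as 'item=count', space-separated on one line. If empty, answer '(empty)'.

Answer: salt=1 shaft=1

Derivation:
After 1 (gather 13 salt): salt=13
After 2 (craft nail): nail=1 salt=9
After 3 (craft nail): nail=2 salt=5
After 4 (craft nail): nail=3 salt=1
After 5 (gather 2 lead): lead=2 nail=3 salt=1
After 6 (craft shaft): salt=1 shaft=1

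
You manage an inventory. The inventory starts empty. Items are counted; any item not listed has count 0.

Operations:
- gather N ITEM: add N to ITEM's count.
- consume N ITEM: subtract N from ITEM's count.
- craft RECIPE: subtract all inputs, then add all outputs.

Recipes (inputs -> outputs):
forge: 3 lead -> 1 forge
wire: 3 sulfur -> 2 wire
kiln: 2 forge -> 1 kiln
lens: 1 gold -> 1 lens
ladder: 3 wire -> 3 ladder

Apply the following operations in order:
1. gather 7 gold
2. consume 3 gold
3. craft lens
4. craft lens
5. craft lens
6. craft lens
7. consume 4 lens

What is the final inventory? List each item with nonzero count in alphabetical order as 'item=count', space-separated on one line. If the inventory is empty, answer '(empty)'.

After 1 (gather 7 gold): gold=7
After 2 (consume 3 gold): gold=4
After 3 (craft lens): gold=3 lens=1
After 4 (craft lens): gold=2 lens=2
After 5 (craft lens): gold=1 lens=3
After 6 (craft lens): lens=4
After 7 (consume 4 lens): (empty)

Answer: (empty)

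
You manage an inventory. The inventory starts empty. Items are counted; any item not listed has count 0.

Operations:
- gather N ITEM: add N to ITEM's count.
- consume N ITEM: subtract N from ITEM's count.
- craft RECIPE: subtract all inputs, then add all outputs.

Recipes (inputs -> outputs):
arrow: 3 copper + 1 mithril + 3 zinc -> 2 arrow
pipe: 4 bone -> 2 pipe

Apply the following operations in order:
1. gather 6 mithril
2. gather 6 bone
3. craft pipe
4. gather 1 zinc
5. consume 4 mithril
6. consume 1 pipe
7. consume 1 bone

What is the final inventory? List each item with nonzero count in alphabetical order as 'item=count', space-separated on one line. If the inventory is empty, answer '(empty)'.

Answer: bone=1 mithril=2 pipe=1 zinc=1

Derivation:
After 1 (gather 6 mithril): mithril=6
After 2 (gather 6 bone): bone=6 mithril=6
After 3 (craft pipe): bone=2 mithril=6 pipe=2
After 4 (gather 1 zinc): bone=2 mithril=6 pipe=2 zinc=1
After 5 (consume 4 mithril): bone=2 mithril=2 pipe=2 zinc=1
After 6 (consume 1 pipe): bone=2 mithril=2 pipe=1 zinc=1
After 7 (consume 1 bone): bone=1 mithril=2 pipe=1 zinc=1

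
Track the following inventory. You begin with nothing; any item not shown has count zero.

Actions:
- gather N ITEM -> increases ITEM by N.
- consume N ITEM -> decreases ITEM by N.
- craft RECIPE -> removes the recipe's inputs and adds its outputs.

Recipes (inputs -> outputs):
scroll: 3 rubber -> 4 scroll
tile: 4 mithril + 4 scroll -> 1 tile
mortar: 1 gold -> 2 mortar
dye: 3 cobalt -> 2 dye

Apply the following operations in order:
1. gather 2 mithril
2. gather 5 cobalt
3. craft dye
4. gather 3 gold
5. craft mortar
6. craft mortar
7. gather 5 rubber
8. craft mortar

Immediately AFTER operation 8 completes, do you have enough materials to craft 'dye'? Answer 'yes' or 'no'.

Answer: no

Derivation:
After 1 (gather 2 mithril): mithril=2
After 2 (gather 5 cobalt): cobalt=5 mithril=2
After 3 (craft dye): cobalt=2 dye=2 mithril=2
After 4 (gather 3 gold): cobalt=2 dye=2 gold=3 mithril=2
After 5 (craft mortar): cobalt=2 dye=2 gold=2 mithril=2 mortar=2
After 6 (craft mortar): cobalt=2 dye=2 gold=1 mithril=2 mortar=4
After 7 (gather 5 rubber): cobalt=2 dye=2 gold=1 mithril=2 mortar=4 rubber=5
After 8 (craft mortar): cobalt=2 dye=2 mithril=2 mortar=6 rubber=5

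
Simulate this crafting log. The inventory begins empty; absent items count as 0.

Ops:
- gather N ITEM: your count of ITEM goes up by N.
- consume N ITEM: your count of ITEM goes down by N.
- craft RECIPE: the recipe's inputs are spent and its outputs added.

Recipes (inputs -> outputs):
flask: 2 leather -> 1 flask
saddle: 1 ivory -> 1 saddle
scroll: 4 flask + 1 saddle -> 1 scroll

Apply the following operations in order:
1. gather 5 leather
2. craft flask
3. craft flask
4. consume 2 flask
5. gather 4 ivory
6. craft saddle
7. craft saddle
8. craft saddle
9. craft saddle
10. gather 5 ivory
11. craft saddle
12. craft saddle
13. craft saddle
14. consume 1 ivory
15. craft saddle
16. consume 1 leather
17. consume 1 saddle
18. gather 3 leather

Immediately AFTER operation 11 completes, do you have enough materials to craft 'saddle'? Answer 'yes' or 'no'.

Answer: yes

Derivation:
After 1 (gather 5 leather): leather=5
After 2 (craft flask): flask=1 leather=3
After 3 (craft flask): flask=2 leather=1
After 4 (consume 2 flask): leather=1
After 5 (gather 4 ivory): ivory=4 leather=1
After 6 (craft saddle): ivory=3 leather=1 saddle=1
After 7 (craft saddle): ivory=2 leather=1 saddle=2
After 8 (craft saddle): ivory=1 leather=1 saddle=3
After 9 (craft saddle): leather=1 saddle=4
After 10 (gather 5 ivory): ivory=5 leather=1 saddle=4
After 11 (craft saddle): ivory=4 leather=1 saddle=5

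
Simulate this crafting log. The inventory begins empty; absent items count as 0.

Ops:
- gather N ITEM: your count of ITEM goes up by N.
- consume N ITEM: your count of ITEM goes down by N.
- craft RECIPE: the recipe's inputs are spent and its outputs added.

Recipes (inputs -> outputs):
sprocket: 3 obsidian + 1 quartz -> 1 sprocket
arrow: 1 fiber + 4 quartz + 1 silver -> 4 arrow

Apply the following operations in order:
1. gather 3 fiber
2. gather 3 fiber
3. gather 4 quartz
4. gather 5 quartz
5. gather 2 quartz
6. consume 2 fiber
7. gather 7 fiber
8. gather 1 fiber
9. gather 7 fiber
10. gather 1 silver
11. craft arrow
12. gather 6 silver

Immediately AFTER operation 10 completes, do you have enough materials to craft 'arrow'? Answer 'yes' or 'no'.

After 1 (gather 3 fiber): fiber=3
After 2 (gather 3 fiber): fiber=6
After 3 (gather 4 quartz): fiber=6 quartz=4
After 4 (gather 5 quartz): fiber=6 quartz=9
After 5 (gather 2 quartz): fiber=6 quartz=11
After 6 (consume 2 fiber): fiber=4 quartz=11
After 7 (gather 7 fiber): fiber=11 quartz=11
After 8 (gather 1 fiber): fiber=12 quartz=11
After 9 (gather 7 fiber): fiber=19 quartz=11
After 10 (gather 1 silver): fiber=19 quartz=11 silver=1

Answer: yes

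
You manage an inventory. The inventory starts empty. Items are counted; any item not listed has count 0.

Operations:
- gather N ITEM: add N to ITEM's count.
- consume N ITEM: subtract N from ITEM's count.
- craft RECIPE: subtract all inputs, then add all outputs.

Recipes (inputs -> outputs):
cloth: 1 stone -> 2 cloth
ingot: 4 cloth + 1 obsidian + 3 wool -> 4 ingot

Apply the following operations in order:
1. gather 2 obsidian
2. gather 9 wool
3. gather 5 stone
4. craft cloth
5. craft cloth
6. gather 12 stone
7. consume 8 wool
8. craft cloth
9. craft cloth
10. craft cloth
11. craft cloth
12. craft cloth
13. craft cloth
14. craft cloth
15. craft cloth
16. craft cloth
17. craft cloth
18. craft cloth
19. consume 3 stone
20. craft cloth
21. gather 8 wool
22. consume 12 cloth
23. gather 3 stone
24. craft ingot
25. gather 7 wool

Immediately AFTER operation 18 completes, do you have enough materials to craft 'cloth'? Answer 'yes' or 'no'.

Answer: yes

Derivation:
After 1 (gather 2 obsidian): obsidian=2
After 2 (gather 9 wool): obsidian=2 wool=9
After 3 (gather 5 stone): obsidian=2 stone=5 wool=9
After 4 (craft cloth): cloth=2 obsidian=2 stone=4 wool=9
After 5 (craft cloth): cloth=4 obsidian=2 stone=3 wool=9
After 6 (gather 12 stone): cloth=4 obsidian=2 stone=15 wool=9
After 7 (consume 8 wool): cloth=4 obsidian=2 stone=15 wool=1
After 8 (craft cloth): cloth=6 obsidian=2 stone=14 wool=1
After 9 (craft cloth): cloth=8 obsidian=2 stone=13 wool=1
After 10 (craft cloth): cloth=10 obsidian=2 stone=12 wool=1
After 11 (craft cloth): cloth=12 obsidian=2 stone=11 wool=1
After 12 (craft cloth): cloth=14 obsidian=2 stone=10 wool=1
After 13 (craft cloth): cloth=16 obsidian=2 stone=9 wool=1
After 14 (craft cloth): cloth=18 obsidian=2 stone=8 wool=1
After 15 (craft cloth): cloth=20 obsidian=2 stone=7 wool=1
After 16 (craft cloth): cloth=22 obsidian=2 stone=6 wool=1
After 17 (craft cloth): cloth=24 obsidian=2 stone=5 wool=1
After 18 (craft cloth): cloth=26 obsidian=2 stone=4 wool=1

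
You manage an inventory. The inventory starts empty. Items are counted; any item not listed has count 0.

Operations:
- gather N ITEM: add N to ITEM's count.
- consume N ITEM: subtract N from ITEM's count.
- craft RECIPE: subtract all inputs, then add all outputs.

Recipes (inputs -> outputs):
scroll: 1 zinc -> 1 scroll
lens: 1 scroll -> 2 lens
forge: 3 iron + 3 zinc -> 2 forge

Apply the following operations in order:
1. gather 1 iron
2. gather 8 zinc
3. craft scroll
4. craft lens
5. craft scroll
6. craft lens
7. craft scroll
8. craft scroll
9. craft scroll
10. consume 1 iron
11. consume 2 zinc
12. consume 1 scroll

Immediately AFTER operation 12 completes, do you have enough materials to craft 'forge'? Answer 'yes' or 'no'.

Answer: no

Derivation:
After 1 (gather 1 iron): iron=1
After 2 (gather 8 zinc): iron=1 zinc=8
After 3 (craft scroll): iron=1 scroll=1 zinc=7
After 4 (craft lens): iron=1 lens=2 zinc=7
After 5 (craft scroll): iron=1 lens=2 scroll=1 zinc=6
After 6 (craft lens): iron=1 lens=4 zinc=6
After 7 (craft scroll): iron=1 lens=4 scroll=1 zinc=5
After 8 (craft scroll): iron=1 lens=4 scroll=2 zinc=4
After 9 (craft scroll): iron=1 lens=4 scroll=3 zinc=3
After 10 (consume 1 iron): lens=4 scroll=3 zinc=3
After 11 (consume 2 zinc): lens=4 scroll=3 zinc=1
After 12 (consume 1 scroll): lens=4 scroll=2 zinc=1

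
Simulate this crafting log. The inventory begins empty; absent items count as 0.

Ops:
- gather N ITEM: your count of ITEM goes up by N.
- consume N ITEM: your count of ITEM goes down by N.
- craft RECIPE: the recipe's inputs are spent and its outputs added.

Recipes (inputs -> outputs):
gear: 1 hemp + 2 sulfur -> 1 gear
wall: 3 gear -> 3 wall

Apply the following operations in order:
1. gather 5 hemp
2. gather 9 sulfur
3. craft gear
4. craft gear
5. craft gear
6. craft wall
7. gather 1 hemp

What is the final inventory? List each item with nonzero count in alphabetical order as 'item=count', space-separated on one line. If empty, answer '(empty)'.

Answer: hemp=3 sulfur=3 wall=3

Derivation:
After 1 (gather 5 hemp): hemp=5
After 2 (gather 9 sulfur): hemp=5 sulfur=9
After 3 (craft gear): gear=1 hemp=4 sulfur=7
After 4 (craft gear): gear=2 hemp=3 sulfur=5
After 5 (craft gear): gear=3 hemp=2 sulfur=3
After 6 (craft wall): hemp=2 sulfur=3 wall=3
After 7 (gather 1 hemp): hemp=3 sulfur=3 wall=3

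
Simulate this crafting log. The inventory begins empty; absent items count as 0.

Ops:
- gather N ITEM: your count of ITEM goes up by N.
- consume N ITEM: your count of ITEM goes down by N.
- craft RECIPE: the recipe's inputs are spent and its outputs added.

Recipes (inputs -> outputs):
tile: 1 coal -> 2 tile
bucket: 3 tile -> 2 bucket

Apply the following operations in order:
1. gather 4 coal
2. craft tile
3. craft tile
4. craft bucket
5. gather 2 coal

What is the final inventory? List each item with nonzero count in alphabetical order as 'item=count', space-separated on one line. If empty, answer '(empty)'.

Answer: bucket=2 coal=4 tile=1

Derivation:
After 1 (gather 4 coal): coal=4
After 2 (craft tile): coal=3 tile=2
After 3 (craft tile): coal=2 tile=4
After 4 (craft bucket): bucket=2 coal=2 tile=1
After 5 (gather 2 coal): bucket=2 coal=4 tile=1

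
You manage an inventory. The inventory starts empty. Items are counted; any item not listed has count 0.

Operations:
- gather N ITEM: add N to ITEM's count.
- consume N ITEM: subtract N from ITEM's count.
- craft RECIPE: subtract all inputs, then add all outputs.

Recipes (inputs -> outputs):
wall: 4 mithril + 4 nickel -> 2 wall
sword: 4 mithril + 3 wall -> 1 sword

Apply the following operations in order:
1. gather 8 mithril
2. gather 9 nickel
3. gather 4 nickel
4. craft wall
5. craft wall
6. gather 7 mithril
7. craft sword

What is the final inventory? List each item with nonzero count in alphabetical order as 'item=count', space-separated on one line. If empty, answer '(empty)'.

Answer: mithril=3 nickel=5 sword=1 wall=1

Derivation:
After 1 (gather 8 mithril): mithril=8
After 2 (gather 9 nickel): mithril=8 nickel=9
After 3 (gather 4 nickel): mithril=8 nickel=13
After 4 (craft wall): mithril=4 nickel=9 wall=2
After 5 (craft wall): nickel=5 wall=4
After 6 (gather 7 mithril): mithril=7 nickel=5 wall=4
After 7 (craft sword): mithril=3 nickel=5 sword=1 wall=1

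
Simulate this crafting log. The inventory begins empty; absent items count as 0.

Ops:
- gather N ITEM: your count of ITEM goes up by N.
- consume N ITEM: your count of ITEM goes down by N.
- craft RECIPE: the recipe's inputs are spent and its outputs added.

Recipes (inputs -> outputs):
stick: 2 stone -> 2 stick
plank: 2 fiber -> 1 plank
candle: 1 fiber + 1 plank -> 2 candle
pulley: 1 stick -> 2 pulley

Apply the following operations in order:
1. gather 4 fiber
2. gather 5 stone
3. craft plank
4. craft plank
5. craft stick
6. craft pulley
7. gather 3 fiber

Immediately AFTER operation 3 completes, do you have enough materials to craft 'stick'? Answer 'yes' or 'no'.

Answer: yes

Derivation:
After 1 (gather 4 fiber): fiber=4
After 2 (gather 5 stone): fiber=4 stone=5
After 3 (craft plank): fiber=2 plank=1 stone=5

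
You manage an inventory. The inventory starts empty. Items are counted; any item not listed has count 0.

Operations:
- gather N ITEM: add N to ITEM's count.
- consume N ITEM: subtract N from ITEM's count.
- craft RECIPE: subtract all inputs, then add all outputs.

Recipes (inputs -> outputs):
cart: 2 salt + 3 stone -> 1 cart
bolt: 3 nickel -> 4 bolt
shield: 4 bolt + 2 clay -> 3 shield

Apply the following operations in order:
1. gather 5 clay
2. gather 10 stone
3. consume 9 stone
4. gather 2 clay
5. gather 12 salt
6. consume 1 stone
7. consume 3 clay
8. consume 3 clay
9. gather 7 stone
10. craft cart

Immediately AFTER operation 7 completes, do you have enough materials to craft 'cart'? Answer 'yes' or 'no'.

Answer: no

Derivation:
After 1 (gather 5 clay): clay=5
After 2 (gather 10 stone): clay=5 stone=10
After 3 (consume 9 stone): clay=5 stone=1
After 4 (gather 2 clay): clay=7 stone=1
After 5 (gather 12 salt): clay=7 salt=12 stone=1
After 6 (consume 1 stone): clay=7 salt=12
After 7 (consume 3 clay): clay=4 salt=12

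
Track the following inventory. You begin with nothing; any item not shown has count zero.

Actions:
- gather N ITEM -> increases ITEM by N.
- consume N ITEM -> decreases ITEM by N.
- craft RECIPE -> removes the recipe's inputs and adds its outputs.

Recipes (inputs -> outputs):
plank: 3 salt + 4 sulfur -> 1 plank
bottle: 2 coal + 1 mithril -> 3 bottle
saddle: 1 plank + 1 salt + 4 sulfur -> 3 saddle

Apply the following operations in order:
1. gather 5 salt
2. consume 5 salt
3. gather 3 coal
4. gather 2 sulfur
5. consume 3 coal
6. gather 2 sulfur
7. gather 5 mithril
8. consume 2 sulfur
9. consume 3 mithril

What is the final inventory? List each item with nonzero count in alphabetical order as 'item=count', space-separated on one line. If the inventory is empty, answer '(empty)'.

Answer: mithril=2 sulfur=2

Derivation:
After 1 (gather 5 salt): salt=5
After 2 (consume 5 salt): (empty)
After 3 (gather 3 coal): coal=3
After 4 (gather 2 sulfur): coal=3 sulfur=2
After 5 (consume 3 coal): sulfur=2
After 6 (gather 2 sulfur): sulfur=4
After 7 (gather 5 mithril): mithril=5 sulfur=4
After 8 (consume 2 sulfur): mithril=5 sulfur=2
After 9 (consume 3 mithril): mithril=2 sulfur=2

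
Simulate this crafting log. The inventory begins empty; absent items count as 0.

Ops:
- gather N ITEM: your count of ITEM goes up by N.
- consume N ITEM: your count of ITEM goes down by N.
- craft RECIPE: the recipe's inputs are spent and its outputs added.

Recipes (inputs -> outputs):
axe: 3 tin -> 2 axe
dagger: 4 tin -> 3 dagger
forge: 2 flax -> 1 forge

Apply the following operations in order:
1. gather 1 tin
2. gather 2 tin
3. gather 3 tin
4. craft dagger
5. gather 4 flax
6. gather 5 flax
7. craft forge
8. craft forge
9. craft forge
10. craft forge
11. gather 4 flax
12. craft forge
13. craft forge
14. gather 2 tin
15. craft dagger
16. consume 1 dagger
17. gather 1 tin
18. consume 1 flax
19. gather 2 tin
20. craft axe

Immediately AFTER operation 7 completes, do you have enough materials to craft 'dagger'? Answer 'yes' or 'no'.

Answer: no

Derivation:
After 1 (gather 1 tin): tin=1
After 2 (gather 2 tin): tin=3
After 3 (gather 3 tin): tin=6
After 4 (craft dagger): dagger=3 tin=2
After 5 (gather 4 flax): dagger=3 flax=4 tin=2
After 6 (gather 5 flax): dagger=3 flax=9 tin=2
After 7 (craft forge): dagger=3 flax=7 forge=1 tin=2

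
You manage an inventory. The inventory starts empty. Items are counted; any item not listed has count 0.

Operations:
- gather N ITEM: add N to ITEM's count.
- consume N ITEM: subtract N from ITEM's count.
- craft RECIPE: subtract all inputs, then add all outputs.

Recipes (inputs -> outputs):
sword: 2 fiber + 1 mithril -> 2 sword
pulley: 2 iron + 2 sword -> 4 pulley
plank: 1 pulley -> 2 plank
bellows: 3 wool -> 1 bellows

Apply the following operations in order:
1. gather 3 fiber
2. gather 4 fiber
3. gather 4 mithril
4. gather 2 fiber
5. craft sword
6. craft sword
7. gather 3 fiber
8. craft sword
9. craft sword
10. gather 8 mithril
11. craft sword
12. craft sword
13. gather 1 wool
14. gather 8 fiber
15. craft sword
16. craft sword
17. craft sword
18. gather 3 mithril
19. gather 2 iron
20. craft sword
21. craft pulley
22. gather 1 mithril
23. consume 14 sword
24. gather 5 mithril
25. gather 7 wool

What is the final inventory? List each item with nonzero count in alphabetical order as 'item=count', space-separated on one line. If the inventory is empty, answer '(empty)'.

After 1 (gather 3 fiber): fiber=3
After 2 (gather 4 fiber): fiber=7
After 3 (gather 4 mithril): fiber=7 mithril=4
After 4 (gather 2 fiber): fiber=9 mithril=4
After 5 (craft sword): fiber=7 mithril=3 sword=2
After 6 (craft sword): fiber=5 mithril=2 sword=4
After 7 (gather 3 fiber): fiber=8 mithril=2 sword=4
After 8 (craft sword): fiber=6 mithril=1 sword=6
After 9 (craft sword): fiber=4 sword=8
After 10 (gather 8 mithril): fiber=4 mithril=8 sword=8
After 11 (craft sword): fiber=2 mithril=7 sword=10
After 12 (craft sword): mithril=6 sword=12
After 13 (gather 1 wool): mithril=6 sword=12 wool=1
After 14 (gather 8 fiber): fiber=8 mithril=6 sword=12 wool=1
After 15 (craft sword): fiber=6 mithril=5 sword=14 wool=1
After 16 (craft sword): fiber=4 mithril=4 sword=16 wool=1
After 17 (craft sword): fiber=2 mithril=3 sword=18 wool=1
After 18 (gather 3 mithril): fiber=2 mithril=6 sword=18 wool=1
After 19 (gather 2 iron): fiber=2 iron=2 mithril=6 sword=18 wool=1
After 20 (craft sword): iron=2 mithril=5 sword=20 wool=1
After 21 (craft pulley): mithril=5 pulley=4 sword=18 wool=1
After 22 (gather 1 mithril): mithril=6 pulley=4 sword=18 wool=1
After 23 (consume 14 sword): mithril=6 pulley=4 sword=4 wool=1
After 24 (gather 5 mithril): mithril=11 pulley=4 sword=4 wool=1
After 25 (gather 7 wool): mithril=11 pulley=4 sword=4 wool=8

Answer: mithril=11 pulley=4 sword=4 wool=8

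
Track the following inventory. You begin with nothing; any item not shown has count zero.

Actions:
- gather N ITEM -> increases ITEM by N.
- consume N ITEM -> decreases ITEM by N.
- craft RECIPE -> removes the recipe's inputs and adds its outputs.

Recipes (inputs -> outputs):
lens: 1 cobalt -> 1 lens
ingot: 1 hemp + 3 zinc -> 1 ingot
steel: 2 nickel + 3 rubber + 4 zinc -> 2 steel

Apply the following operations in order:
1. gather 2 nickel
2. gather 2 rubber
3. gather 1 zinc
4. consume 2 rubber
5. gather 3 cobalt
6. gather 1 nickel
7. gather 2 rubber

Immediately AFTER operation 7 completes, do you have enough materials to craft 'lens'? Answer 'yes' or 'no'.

After 1 (gather 2 nickel): nickel=2
After 2 (gather 2 rubber): nickel=2 rubber=2
After 3 (gather 1 zinc): nickel=2 rubber=2 zinc=1
After 4 (consume 2 rubber): nickel=2 zinc=1
After 5 (gather 3 cobalt): cobalt=3 nickel=2 zinc=1
After 6 (gather 1 nickel): cobalt=3 nickel=3 zinc=1
After 7 (gather 2 rubber): cobalt=3 nickel=3 rubber=2 zinc=1

Answer: yes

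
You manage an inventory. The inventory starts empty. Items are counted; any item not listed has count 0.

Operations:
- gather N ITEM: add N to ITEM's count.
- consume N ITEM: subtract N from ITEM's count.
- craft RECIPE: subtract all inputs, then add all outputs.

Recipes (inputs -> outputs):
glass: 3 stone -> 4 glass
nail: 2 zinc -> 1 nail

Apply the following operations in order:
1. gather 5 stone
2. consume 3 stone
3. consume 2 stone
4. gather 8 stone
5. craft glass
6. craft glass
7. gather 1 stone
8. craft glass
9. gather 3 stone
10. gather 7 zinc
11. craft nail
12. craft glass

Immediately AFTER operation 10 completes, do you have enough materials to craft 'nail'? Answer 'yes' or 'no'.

After 1 (gather 5 stone): stone=5
After 2 (consume 3 stone): stone=2
After 3 (consume 2 stone): (empty)
After 4 (gather 8 stone): stone=8
After 5 (craft glass): glass=4 stone=5
After 6 (craft glass): glass=8 stone=2
After 7 (gather 1 stone): glass=8 stone=3
After 8 (craft glass): glass=12
After 9 (gather 3 stone): glass=12 stone=3
After 10 (gather 7 zinc): glass=12 stone=3 zinc=7

Answer: yes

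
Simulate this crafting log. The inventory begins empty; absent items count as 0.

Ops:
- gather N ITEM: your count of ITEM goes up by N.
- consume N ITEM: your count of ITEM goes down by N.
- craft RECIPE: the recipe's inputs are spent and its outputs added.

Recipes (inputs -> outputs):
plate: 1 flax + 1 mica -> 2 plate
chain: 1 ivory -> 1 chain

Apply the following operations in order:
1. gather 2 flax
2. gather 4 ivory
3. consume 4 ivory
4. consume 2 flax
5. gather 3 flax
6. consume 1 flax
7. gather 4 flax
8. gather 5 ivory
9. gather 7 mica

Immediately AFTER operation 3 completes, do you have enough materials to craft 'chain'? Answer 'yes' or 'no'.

Answer: no

Derivation:
After 1 (gather 2 flax): flax=2
After 2 (gather 4 ivory): flax=2 ivory=4
After 3 (consume 4 ivory): flax=2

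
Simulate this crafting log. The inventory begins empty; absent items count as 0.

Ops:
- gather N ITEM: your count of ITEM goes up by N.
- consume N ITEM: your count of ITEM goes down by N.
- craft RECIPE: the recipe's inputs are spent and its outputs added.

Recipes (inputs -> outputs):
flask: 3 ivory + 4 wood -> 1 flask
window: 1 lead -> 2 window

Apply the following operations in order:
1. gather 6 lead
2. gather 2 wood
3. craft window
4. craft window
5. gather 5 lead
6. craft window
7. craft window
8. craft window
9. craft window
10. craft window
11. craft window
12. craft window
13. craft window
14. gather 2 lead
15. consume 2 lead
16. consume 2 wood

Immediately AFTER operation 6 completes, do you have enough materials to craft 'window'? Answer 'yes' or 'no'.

Answer: yes

Derivation:
After 1 (gather 6 lead): lead=6
After 2 (gather 2 wood): lead=6 wood=2
After 3 (craft window): lead=5 window=2 wood=2
After 4 (craft window): lead=4 window=4 wood=2
After 5 (gather 5 lead): lead=9 window=4 wood=2
After 6 (craft window): lead=8 window=6 wood=2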